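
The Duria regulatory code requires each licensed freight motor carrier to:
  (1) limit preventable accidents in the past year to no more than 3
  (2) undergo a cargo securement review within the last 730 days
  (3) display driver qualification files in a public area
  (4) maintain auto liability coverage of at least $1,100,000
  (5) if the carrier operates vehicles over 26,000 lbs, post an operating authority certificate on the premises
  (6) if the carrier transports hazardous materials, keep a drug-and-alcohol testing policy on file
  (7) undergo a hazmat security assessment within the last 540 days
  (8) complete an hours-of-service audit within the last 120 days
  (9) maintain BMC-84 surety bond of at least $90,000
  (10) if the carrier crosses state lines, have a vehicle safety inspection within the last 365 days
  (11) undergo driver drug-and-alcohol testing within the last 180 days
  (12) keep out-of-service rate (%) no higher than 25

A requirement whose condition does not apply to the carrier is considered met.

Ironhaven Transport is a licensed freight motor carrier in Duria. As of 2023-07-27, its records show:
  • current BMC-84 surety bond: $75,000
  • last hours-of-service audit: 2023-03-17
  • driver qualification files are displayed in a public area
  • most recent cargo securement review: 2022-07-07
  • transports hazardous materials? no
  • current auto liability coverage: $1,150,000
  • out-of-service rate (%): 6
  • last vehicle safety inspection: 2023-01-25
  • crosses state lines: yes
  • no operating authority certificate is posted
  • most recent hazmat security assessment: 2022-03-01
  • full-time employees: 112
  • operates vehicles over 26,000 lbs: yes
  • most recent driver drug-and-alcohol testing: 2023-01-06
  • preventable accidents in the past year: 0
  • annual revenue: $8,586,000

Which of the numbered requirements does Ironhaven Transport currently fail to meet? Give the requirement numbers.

5, 8, 9, 11

1. preventable accidents in the past year 0 ≤ 3 → met
2. cargo securement review 385 days ago vs limit 730 → met
3. driver qualification files present → met
4. auto liability coverage $1,150,000 ≥ $1,100,000 → met
5. condition 'operates vehicles over 26,000 lbs' holds; operating authority certificate absent → not met
6. condition 'transports hazardous materials' does not hold → requirement n/a → met
7. hazmat security assessment 513 days ago vs limit 540 → met
8. hours-of-service audit 132 days ago vs limit 120 → not met
9. BMC-84 surety bond $75,000 < $90,000 → not met
10. condition 'crosses state lines' holds; vehicle safety inspection 183 days ago vs limit 365 → met
11. driver drug-and-alcohol testing 202 days ago vs limit 180 → not met
12. out-of-service rate (%) 6 ≤ 25 → met
Not met: 5, 8, 9, 11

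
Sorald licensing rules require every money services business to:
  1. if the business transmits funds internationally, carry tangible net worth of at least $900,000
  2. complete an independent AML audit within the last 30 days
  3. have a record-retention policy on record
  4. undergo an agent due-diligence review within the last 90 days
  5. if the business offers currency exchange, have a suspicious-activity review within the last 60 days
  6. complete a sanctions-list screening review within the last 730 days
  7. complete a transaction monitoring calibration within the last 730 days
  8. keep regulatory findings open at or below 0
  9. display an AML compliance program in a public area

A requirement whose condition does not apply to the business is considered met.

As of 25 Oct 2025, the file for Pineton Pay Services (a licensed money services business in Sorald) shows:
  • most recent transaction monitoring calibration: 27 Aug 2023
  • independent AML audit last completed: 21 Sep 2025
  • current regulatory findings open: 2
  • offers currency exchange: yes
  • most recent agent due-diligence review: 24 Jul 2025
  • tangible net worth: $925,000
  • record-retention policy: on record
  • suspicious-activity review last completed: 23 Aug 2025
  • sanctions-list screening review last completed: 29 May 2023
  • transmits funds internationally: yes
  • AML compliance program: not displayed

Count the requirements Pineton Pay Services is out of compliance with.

7

1. condition 'transmits funds internationally' holds; tangible net worth $925,000 ≥ $900,000 → met
2. independent AML audit 34 days ago vs limit 30 → not met
3. record-retention policy present → met
4. agent due-diligence review 93 days ago vs limit 90 → not met
5. condition 'offers currency exchange' holds; suspicious-activity review 63 days ago vs limit 60 → not met
6. sanctions-list screening review 880 days ago vs limit 730 → not met
7. transaction monitoring calibration 790 days ago vs limit 730 → not met
8. regulatory findings open 2 > 0 → not met
9. AML compliance program absent → not met
Not met: 7 of 9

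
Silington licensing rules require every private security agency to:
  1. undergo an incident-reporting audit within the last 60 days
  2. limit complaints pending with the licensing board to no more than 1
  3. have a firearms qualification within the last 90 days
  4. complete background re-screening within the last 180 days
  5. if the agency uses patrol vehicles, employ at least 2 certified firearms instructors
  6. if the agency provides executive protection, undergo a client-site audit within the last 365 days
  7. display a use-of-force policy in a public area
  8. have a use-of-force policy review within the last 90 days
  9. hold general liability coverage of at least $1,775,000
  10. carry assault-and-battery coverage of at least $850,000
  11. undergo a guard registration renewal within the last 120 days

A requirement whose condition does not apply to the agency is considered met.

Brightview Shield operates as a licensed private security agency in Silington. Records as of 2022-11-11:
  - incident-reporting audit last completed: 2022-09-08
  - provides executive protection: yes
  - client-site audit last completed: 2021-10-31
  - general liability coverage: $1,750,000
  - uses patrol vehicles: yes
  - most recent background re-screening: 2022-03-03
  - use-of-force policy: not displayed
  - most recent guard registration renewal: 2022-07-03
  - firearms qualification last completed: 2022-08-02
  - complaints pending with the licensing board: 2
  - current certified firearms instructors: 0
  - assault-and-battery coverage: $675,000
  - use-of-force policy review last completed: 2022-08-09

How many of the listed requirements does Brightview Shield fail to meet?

1. incident-reporting audit 64 days ago vs limit 60 → not met
2. complaints pending with the licensing board 2 > 1 → not met
3. firearms qualification 101 days ago vs limit 90 → not met
4. background re-screening 253 days ago vs limit 180 → not met
5. condition 'uses patrol vehicles' holds; certified firearms instructors 0 < 2 → not met
6. condition 'provides executive protection' holds; client-site audit 376 days ago vs limit 365 → not met
7. use-of-force policy absent → not met
8. use-of-force policy review 94 days ago vs limit 90 → not met
9. general liability coverage $1,750,000 < $1,775,000 → not met
10. assault-and-battery coverage $675,000 < $850,000 → not met
11. guard registration renewal 131 days ago vs limit 120 → not met
Not met: 11 of 11

11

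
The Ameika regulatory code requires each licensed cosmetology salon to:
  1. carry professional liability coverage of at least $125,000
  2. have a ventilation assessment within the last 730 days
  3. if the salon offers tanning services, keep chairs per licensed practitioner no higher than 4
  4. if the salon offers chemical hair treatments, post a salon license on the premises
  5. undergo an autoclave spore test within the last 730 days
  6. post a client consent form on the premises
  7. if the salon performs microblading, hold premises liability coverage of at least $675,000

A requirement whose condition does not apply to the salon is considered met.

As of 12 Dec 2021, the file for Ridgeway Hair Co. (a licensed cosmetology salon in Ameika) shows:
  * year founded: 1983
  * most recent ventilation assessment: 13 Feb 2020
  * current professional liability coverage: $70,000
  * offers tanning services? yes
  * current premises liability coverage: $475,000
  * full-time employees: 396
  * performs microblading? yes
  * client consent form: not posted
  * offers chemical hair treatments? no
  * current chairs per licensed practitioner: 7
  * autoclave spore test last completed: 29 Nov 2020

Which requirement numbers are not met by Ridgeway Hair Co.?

1. professional liability coverage $70,000 < $125,000 → not met
2. ventilation assessment 668 days ago vs limit 730 → met
3. condition 'offers tanning services' holds; chairs per licensed practitioner 7 > 4 → not met
4. condition 'offers chemical hair treatments' does not hold → requirement n/a → met
5. autoclave spore test 378 days ago vs limit 730 → met
6. client consent form absent → not met
7. condition 'performs microblading' holds; premises liability coverage $475,000 < $675,000 → not met
Not met: 1, 3, 6, 7

1, 3, 6, 7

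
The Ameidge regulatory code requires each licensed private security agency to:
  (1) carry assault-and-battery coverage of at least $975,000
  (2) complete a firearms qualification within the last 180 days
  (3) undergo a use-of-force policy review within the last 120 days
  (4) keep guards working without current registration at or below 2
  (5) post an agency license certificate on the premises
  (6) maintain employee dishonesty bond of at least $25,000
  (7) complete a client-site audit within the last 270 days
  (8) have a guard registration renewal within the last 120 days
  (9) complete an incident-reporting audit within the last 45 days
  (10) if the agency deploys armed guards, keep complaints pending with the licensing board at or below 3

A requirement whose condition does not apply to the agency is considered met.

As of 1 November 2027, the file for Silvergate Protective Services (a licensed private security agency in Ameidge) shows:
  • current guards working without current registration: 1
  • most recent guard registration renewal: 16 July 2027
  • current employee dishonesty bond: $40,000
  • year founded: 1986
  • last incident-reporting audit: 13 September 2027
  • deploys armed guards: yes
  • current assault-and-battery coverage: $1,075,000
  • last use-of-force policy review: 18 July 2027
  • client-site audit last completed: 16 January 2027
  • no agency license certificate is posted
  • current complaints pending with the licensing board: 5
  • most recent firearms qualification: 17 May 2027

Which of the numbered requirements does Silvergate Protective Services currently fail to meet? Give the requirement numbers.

1. assault-and-battery coverage $1,075,000 ≥ $975,000 → met
2. firearms qualification 168 days ago vs limit 180 → met
3. use-of-force policy review 106 days ago vs limit 120 → met
4. guards working without current registration 1 ≤ 2 → met
5. agency license certificate absent → not met
6. employee dishonesty bond $40,000 ≥ $25,000 → met
7. client-site audit 289 days ago vs limit 270 → not met
8. guard registration renewal 108 days ago vs limit 120 → met
9. incident-reporting audit 49 days ago vs limit 45 → not met
10. condition 'deploys armed guards' holds; complaints pending with the licensing board 5 > 3 → not met
Not met: 5, 7, 9, 10

5, 7, 9, 10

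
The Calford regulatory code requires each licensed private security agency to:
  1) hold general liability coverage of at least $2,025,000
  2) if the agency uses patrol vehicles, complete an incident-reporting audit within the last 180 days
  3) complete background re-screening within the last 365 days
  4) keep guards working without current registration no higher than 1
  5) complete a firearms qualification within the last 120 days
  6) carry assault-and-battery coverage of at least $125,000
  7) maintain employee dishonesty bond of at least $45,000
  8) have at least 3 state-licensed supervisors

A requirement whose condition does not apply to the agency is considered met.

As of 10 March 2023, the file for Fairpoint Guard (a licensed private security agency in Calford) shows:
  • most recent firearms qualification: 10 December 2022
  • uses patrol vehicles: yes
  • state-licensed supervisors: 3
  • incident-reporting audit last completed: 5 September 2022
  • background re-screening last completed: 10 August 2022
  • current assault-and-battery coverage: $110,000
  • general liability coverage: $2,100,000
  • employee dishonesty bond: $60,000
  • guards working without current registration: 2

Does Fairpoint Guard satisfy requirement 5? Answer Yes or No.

5. firearms qualification 90 days ago vs limit 120 → met

Yes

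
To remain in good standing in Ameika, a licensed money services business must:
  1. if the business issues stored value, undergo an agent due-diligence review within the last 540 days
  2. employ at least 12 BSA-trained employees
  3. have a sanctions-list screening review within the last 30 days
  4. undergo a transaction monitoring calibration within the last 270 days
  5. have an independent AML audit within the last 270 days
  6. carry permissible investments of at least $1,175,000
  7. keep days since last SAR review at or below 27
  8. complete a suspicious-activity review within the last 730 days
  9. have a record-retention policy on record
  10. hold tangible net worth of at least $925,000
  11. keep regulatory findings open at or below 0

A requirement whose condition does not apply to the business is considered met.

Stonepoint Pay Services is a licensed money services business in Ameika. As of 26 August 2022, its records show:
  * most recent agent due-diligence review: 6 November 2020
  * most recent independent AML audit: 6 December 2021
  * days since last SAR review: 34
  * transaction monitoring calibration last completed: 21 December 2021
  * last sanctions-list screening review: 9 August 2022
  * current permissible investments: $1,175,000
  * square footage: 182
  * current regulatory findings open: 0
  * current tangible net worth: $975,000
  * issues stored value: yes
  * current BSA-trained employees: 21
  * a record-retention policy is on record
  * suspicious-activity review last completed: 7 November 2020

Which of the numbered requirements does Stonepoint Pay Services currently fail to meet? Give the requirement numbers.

1, 7

1. condition 'issues stored value' holds; agent due-diligence review 658 days ago vs limit 540 → not met
2. BSA-trained employees 21 ≥ 12 → met
3. sanctions-list screening review 17 days ago vs limit 30 → met
4. transaction monitoring calibration 248 days ago vs limit 270 → met
5. independent AML audit 263 days ago vs limit 270 → met
6. permissible investments $1,175,000 ≥ $1,175,000 → met
7. days since last SAR review 34 > 27 → not met
8. suspicious-activity review 657 days ago vs limit 730 → met
9. record-retention policy present → met
10. tangible net worth $975,000 ≥ $925,000 → met
11. regulatory findings open 0 ≤ 0 → met
Not met: 1, 7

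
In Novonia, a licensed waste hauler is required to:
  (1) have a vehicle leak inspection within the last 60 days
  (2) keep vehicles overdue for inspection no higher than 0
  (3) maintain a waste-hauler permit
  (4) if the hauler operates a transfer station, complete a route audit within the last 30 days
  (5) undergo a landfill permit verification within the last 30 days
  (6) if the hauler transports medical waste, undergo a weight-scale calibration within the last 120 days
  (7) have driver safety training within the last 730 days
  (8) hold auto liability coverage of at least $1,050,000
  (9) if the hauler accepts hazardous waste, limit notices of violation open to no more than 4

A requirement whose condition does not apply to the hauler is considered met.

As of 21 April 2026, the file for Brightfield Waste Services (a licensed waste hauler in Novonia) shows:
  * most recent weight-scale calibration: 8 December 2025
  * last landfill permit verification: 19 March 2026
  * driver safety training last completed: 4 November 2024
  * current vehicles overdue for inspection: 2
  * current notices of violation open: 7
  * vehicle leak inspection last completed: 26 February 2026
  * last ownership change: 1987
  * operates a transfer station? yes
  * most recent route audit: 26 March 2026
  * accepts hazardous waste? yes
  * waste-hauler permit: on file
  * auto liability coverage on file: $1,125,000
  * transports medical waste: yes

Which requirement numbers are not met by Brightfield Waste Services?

2, 5, 6, 9

1. vehicle leak inspection 54 days ago vs limit 60 → met
2. vehicles overdue for inspection 2 > 0 → not met
3. waste-hauler permit present → met
4. condition 'operates a transfer station' holds; route audit 26 days ago vs limit 30 → met
5. landfill permit verification 33 days ago vs limit 30 → not met
6. condition 'transports medical waste' holds; weight-scale calibration 134 days ago vs limit 120 → not met
7. driver safety training 533 days ago vs limit 730 → met
8. auto liability coverage $1,125,000 ≥ $1,050,000 → met
9. condition 'accepts hazardous waste' holds; notices of violation open 7 > 4 → not met
Not met: 2, 5, 6, 9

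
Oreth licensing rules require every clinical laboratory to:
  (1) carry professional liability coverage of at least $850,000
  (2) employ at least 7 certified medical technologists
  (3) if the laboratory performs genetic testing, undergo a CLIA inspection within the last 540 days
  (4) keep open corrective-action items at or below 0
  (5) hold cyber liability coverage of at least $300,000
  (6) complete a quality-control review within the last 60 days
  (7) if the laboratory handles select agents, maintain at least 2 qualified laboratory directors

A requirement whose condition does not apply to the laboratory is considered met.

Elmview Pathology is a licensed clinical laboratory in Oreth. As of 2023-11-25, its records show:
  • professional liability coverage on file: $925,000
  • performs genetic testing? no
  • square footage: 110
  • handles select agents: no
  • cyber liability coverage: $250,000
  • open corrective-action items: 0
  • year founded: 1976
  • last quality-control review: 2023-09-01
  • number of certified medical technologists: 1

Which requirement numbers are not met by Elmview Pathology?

1. professional liability coverage $925,000 ≥ $850,000 → met
2. certified medical technologists 1 < 7 → not met
3. condition 'performs genetic testing' does not hold → requirement n/a → met
4. open corrective-action items 0 ≤ 0 → met
5. cyber liability coverage $250,000 < $300,000 → not met
6. quality-control review 85 days ago vs limit 60 → not met
7. condition 'handles select agents' does not hold → requirement n/a → met
Not met: 2, 5, 6

2, 5, 6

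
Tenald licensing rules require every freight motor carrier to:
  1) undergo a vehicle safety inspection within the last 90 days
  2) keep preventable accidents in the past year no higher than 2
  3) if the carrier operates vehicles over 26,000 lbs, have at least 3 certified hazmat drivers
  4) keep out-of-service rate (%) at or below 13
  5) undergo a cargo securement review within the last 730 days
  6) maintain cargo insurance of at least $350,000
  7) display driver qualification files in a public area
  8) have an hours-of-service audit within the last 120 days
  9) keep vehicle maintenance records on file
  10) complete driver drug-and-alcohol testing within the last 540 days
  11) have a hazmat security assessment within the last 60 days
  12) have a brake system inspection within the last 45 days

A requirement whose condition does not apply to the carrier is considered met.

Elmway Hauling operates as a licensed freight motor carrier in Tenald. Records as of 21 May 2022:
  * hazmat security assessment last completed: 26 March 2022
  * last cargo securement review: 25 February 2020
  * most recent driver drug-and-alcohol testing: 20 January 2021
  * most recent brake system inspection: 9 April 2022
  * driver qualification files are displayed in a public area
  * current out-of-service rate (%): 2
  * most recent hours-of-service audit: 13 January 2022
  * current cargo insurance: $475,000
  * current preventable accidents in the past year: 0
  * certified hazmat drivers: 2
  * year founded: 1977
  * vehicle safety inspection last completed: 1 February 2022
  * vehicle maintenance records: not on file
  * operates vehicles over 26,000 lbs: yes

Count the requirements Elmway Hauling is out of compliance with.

1. vehicle safety inspection 109 days ago vs limit 90 → not met
2. preventable accidents in the past year 0 ≤ 2 → met
3. condition 'operates vehicles over 26,000 lbs' holds; certified hazmat drivers 2 < 3 → not met
4. out-of-service rate (%) 2 ≤ 13 → met
5. cargo securement review 816 days ago vs limit 730 → not met
6. cargo insurance $475,000 ≥ $350,000 → met
7. driver qualification files present → met
8. hours-of-service audit 128 days ago vs limit 120 → not met
9. vehicle maintenance records absent → not met
10. driver drug-and-alcohol testing 486 days ago vs limit 540 → met
11. hazmat security assessment 56 days ago vs limit 60 → met
12. brake system inspection 42 days ago vs limit 45 → met
Not met: 5 of 12

5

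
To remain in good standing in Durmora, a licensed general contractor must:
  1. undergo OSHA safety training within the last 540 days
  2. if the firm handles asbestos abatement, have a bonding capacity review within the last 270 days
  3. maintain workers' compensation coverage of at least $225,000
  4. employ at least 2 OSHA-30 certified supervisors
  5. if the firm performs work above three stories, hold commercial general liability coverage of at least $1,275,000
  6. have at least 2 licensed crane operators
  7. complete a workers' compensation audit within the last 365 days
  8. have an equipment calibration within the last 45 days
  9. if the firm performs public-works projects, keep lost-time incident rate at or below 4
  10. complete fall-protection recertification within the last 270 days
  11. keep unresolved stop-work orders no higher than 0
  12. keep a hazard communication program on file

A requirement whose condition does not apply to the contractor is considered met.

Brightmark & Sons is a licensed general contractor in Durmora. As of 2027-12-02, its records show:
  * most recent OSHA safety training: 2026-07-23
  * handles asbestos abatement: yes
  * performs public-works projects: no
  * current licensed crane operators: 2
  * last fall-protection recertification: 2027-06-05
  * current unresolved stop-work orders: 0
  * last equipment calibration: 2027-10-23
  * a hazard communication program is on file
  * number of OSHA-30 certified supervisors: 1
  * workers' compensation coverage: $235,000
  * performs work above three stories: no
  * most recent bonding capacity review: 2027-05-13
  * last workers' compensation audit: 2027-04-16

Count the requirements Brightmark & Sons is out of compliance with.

1. OSHA safety training 497 days ago vs limit 540 → met
2. condition 'handles asbestos abatement' holds; bonding capacity review 203 days ago vs limit 270 → met
3. workers' compensation coverage $235,000 ≥ $225,000 → met
4. OSHA-30 certified supervisors 1 < 2 → not met
5. condition 'performs work above three stories' does not hold → requirement n/a → met
6. licensed crane operators 2 ≥ 2 → met
7. workers' compensation audit 230 days ago vs limit 365 → met
8. equipment calibration 40 days ago vs limit 45 → met
9. condition 'performs public-works projects' does not hold → requirement n/a → met
10. fall-protection recertification 180 days ago vs limit 270 → met
11. unresolved stop-work orders 0 ≤ 0 → met
12. hazard communication program present → met
Not met: 1 of 12

1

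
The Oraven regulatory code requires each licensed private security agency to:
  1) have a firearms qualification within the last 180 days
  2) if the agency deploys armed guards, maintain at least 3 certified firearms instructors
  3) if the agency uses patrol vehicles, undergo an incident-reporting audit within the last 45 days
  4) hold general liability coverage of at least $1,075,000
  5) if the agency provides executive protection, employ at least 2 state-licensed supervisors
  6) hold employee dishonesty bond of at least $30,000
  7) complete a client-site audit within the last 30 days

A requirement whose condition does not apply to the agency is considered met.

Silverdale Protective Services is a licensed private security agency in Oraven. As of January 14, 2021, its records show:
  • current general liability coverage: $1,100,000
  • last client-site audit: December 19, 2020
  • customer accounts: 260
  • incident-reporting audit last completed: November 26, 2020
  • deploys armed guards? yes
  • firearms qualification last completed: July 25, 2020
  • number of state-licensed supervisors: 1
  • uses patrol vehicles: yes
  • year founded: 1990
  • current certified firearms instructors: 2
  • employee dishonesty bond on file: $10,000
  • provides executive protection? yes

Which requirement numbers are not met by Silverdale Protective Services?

2, 3, 5, 6

1. firearms qualification 173 days ago vs limit 180 → met
2. condition 'deploys armed guards' holds; certified firearms instructors 2 < 3 → not met
3. condition 'uses patrol vehicles' holds; incident-reporting audit 49 days ago vs limit 45 → not met
4. general liability coverage $1,100,000 ≥ $1,075,000 → met
5. condition 'provides executive protection' holds; state-licensed supervisors 1 < 2 → not met
6. employee dishonesty bond $10,000 < $30,000 → not met
7. client-site audit 26 days ago vs limit 30 → met
Not met: 2, 3, 5, 6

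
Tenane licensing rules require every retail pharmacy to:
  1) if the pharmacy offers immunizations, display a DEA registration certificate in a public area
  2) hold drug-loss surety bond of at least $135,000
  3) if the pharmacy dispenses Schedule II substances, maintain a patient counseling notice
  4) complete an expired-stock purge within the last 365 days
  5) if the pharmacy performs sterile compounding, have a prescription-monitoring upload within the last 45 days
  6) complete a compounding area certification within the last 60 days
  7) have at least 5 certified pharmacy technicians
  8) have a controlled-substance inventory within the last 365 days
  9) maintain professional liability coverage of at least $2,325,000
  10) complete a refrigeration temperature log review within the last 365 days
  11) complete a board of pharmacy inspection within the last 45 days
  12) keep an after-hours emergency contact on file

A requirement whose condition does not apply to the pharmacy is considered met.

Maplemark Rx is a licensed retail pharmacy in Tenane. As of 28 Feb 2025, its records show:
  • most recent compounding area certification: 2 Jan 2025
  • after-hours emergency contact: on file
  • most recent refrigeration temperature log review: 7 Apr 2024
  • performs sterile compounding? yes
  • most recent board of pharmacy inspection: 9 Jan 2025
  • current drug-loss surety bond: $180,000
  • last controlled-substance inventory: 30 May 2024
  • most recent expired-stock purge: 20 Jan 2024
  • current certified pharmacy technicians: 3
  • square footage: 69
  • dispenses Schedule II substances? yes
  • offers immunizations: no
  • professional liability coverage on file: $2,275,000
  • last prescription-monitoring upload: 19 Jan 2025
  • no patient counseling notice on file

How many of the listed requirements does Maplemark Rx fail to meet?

1. condition 'offers immunizations' does not hold → requirement n/a → met
2. drug-loss surety bond $180,000 ≥ $135,000 → met
3. condition 'dispenses Schedule II substances' holds; patient counseling notice absent → not met
4. expired-stock purge 405 days ago vs limit 365 → not met
5. condition 'performs sterile compounding' holds; prescription-monitoring upload 40 days ago vs limit 45 → met
6. compounding area certification 57 days ago vs limit 60 → met
7. certified pharmacy technicians 3 < 5 → not met
8. controlled-substance inventory 274 days ago vs limit 365 → met
9. professional liability coverage $2,275,000 < $2,325,000 → not met
10. refrigeration temperature log review 327 days ago vs limit 365 → met
11. board of pharmacy inspection 50 days ago vs limit 45 → not met
12. after-hours emergency contact present → met
Not met: 5 of 12

5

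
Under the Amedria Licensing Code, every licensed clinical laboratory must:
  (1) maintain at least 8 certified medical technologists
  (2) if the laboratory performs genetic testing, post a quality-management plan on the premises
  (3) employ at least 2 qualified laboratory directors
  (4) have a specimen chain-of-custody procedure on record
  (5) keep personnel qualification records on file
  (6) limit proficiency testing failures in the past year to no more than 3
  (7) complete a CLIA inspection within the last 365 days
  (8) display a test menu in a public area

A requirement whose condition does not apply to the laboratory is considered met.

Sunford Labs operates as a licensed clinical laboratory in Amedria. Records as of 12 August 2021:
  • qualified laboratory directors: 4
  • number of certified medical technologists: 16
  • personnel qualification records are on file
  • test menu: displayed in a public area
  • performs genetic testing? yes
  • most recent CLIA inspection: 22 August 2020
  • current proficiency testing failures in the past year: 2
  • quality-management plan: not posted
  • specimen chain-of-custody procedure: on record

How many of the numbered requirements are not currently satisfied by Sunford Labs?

1. certified medical technologists 16 ≥ 8 → met
2. condition 'performs genetic testing' holds; quality-management plan absent → not met
3. qualified laboratory directors 4 ≥ 2 → met
4. specimen chain-of-custody procedure present → met
5. personnel qualification records present → met
6. proficiency testing failures in the past year 2 ≤ 3 → met
7. CLIA inspection 355 days ago vs limit 365 → met
8. test menu present → met
Not met: 1 of 8

1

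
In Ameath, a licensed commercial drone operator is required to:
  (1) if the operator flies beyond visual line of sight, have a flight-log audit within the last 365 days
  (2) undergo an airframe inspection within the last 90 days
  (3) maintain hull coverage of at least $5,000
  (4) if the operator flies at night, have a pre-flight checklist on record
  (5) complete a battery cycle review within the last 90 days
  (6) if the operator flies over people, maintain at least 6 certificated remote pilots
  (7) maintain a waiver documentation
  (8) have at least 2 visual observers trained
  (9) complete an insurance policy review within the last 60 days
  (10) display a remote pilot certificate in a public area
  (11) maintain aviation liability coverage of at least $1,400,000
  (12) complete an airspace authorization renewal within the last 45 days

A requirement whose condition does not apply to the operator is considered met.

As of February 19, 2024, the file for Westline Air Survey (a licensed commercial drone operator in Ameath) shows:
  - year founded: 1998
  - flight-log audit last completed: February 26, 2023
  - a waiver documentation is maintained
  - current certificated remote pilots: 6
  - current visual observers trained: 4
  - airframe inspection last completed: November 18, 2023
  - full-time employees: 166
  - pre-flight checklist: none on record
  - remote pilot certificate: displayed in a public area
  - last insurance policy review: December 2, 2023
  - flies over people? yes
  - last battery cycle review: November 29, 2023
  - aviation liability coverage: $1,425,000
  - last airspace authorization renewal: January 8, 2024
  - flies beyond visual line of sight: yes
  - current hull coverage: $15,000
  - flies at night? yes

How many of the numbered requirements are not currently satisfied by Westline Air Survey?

1. condition 'flies beyond visual line of sight' holds; flight-log audit 358 days ago vs limit 365 → met
2. airframe inspection 93 days ago vs limit 90 → not met
3. hull coverage $15,000 ≥ $5,000 → met
4. condition 'flies at night' holds; pre-flight checklist absent → not met
5. battery cycle review 82 days ago vs limit 90 → met
6. condition 'flies over people' holds; certificated remote pilots 6 ≥ 6 → met
7. waiver documentation present → met
8. visual observers trained 4 ≥ 2 → met
9. insurance policy review 79 days ago vs limit 60 → not met
10. remote pilot certificate present → met
11. aviation liability coverage $1,425,000 ≥ $1,400,000 → met
12. airspace authorization renewal 42 days ago vs limit 45 → met
Not met: 3 of 12

3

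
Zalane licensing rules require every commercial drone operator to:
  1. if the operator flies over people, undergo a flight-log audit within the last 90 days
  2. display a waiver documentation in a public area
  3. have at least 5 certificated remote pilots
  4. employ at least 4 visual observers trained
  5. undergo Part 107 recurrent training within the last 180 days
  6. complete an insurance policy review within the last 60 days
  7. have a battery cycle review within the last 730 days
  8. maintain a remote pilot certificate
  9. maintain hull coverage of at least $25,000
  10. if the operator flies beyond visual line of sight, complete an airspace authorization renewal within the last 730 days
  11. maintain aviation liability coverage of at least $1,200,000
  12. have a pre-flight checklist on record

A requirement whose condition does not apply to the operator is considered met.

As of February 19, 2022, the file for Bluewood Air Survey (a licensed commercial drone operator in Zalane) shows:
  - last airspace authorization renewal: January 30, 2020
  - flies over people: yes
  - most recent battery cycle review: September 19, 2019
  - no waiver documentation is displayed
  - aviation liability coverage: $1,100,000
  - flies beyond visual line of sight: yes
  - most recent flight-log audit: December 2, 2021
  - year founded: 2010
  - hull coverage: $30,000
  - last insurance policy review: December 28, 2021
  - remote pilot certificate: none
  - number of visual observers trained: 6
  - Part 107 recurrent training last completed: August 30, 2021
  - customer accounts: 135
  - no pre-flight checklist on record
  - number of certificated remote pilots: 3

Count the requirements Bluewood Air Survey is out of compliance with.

7

1. condition 'flies over people' holds; flight-log audit 79 days ago vs limit 90 → met
2. waiver documentation absent → not met
3. certificated remote pilots 3 < 5 → not met
4. visual observers trained 6 ≥ 4 → met
5. Part 107 recurrent training 173 days ago vs limit 180 → met
6. insurance policy review 53 days ago vs limit 60 → met
7. battery cycle review 884 days ago vs limit 730 → not met
8. remote pilot certificate absent → not met
9. hull coverage $30,000 ≥ $25,000 → met
10. condition 'flies beyond visual line of sight' holds; airspace authorization renewal 751 days ago vs limit 730 → not met
11. aviation liability coverage $1,100,000 < $1,200,000 → not met
12. pre-flight checklist absent → not met
Not met: 7 of 12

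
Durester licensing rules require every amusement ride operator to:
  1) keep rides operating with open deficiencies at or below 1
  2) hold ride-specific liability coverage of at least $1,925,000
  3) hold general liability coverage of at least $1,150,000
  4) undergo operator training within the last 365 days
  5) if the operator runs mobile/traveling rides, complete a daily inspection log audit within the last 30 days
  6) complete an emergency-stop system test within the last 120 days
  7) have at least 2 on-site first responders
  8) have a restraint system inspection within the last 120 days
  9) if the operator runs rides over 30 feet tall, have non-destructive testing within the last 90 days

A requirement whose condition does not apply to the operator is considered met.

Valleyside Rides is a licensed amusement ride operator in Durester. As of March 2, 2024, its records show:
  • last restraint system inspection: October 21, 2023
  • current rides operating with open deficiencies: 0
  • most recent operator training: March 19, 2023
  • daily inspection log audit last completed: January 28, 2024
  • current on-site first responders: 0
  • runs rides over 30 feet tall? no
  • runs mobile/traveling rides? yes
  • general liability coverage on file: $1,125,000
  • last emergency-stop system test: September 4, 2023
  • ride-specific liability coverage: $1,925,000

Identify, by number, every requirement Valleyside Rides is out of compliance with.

1. rides operating with open deficiencies 0 ≤ 1 → met
2. ride-specific liability coverage $1,925,000 ≥ $1,925,000 → met
3. general liability coverage $1,125,000 < $1,150,000 → not met
4. operator training 349 days ago vs limit 365 → met
5. condition 'runs mobile/traveling rides' holds; daily inspection log audit 34 days ago vs limit 30 → not met
6. emergency-stop system test 180 days ago vs limit 120 → not met
7. on-site first responders 0 < 2 → not met
8. restraint system inspection 133 days ago vs limit 120 → not met
9. condition 'runs rides over 30 feet tall' does not hold → requirement n/a → met
Not met: 3, 5, 6, 7, 8

3, 5, 6, 7, 8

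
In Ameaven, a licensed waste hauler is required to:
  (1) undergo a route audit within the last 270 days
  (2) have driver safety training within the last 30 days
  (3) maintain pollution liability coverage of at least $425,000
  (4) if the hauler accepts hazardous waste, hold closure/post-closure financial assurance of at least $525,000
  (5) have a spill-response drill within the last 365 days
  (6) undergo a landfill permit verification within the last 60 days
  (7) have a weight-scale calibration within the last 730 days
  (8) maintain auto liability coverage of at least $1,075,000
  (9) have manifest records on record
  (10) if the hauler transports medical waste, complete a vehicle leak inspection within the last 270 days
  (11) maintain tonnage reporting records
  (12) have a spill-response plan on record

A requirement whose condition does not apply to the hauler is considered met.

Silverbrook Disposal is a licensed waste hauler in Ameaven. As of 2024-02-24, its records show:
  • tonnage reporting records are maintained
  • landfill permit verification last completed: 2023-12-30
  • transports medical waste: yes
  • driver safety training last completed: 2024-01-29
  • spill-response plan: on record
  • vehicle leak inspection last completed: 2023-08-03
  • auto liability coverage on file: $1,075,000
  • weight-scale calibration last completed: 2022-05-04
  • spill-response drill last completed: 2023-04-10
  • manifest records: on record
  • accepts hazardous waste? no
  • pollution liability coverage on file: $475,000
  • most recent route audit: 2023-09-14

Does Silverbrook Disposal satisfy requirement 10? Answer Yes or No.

Yes

10. condition 'transports medical waste' holds; vehicle leak inspection 205 days ago vs limit 270 → met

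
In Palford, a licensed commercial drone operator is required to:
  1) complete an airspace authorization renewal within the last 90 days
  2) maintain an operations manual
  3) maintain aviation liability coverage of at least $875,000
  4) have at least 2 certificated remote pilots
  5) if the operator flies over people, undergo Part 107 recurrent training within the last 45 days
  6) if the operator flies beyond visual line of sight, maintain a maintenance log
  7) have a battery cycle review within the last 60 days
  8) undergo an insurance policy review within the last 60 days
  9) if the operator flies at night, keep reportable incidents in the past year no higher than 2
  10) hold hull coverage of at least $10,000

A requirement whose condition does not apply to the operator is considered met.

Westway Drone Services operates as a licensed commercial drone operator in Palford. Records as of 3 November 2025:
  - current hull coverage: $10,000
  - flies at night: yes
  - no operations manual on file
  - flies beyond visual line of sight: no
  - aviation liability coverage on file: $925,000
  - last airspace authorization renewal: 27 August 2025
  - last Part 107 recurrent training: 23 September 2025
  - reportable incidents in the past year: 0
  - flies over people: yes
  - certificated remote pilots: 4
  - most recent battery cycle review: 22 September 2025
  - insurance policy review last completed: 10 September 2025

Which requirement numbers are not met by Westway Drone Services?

1. airspace authorization renewal 68 days ago vs limit 90 → met
2. operations manual absent → not met
3. aviation liability coverage $925,000 ≥ $875,000 → met
4. certificated remote pilots 4 ≥ 2 → met
5. condition 'flies over people' holds; Part 107 recurrent training 41 days ago vs limit 45 → met
6. condition 'flies beyond visual line of sight' does not hold → requirement n/a → met
7. battery cycle review 42 days ago vs limit 60 → met
8. insurance policy review 54 days ago vs limit 60 → met
9. condition 'flies at night' holds; reportable incidents in the past year 0 ≤ 2 → met
10. hull coverage $10,000 ≥ $10,000 → met
Not met: 2

2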